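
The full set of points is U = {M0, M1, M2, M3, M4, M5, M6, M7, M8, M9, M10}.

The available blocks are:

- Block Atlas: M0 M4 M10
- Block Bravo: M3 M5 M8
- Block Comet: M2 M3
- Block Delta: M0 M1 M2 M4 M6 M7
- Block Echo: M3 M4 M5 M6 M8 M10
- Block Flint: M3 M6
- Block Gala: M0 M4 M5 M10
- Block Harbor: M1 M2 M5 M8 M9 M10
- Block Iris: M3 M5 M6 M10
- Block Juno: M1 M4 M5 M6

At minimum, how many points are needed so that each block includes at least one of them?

3

The 3 points {M1, M3, M10} hit every block.
No choice of 2 points meets every block, so 3 is the minimum.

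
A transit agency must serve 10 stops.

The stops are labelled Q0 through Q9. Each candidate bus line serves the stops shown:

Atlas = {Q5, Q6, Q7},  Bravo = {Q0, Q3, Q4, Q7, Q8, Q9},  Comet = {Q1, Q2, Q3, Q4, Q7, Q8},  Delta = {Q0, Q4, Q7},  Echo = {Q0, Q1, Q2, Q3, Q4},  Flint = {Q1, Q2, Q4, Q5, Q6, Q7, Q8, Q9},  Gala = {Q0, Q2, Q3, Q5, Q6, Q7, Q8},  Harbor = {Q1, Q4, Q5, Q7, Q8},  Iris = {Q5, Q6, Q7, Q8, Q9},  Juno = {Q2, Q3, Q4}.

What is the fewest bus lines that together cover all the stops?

2

Take {Bravo, Flint}. Their union is {Q0, Q1, Q2, Q3, Q4, Q5, Q6, Q7, Q8, Q9}, which is all 10 stops.
No single bus line has all 10 stops (the largest, Flint, has 8), so 2 is optimal.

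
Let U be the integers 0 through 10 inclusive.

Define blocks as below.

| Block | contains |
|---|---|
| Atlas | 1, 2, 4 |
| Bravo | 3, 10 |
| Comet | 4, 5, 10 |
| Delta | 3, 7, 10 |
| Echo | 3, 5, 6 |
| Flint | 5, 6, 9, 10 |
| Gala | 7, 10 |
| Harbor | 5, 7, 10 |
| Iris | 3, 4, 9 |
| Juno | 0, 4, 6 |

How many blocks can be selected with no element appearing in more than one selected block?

Atlas, Echo, Gala are pairwise disjoint (Atlas={1,2,4}; Echo={3,5,6}; Gala={7,10}).
Every remaining block overlaps one of these, and no 4 of the listed blocks are pairwise disjoint, so 3 is the maximum.

3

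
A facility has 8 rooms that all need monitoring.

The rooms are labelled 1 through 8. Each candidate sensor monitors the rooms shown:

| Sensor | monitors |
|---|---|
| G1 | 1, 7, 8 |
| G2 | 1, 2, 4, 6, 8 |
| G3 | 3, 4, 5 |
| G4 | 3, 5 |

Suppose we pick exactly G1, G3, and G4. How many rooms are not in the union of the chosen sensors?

Union of G1, G3, G4 = {1, 3, 4, 5, 7, 8}.
Not covered: 2, 6 — 2 rooms.

2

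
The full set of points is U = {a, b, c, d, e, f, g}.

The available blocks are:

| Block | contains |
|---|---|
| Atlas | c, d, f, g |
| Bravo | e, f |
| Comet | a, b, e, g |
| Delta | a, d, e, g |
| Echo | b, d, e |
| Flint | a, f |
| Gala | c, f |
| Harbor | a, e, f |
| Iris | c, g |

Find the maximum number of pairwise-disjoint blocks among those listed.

Echo, Flint, Iris are pairwise disjoint (Echo={b,d,e}; Flint={a,f}; Iris={c,g}).
Every remaining block overlaps one of these, and no 4 of the listed blocks are pairwise disjoint, so 3 is the maximum.

3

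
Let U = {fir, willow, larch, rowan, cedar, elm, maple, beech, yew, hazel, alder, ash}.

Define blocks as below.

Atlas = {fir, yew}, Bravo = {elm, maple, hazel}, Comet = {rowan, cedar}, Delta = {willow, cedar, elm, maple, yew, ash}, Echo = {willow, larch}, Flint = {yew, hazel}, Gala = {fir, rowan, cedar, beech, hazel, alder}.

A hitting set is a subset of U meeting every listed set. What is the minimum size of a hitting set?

4

The 4 points {larch, cedar, maple, yew} hit every block.
The blocks Atlas, Bravo, Comet, Echo are pairwise disjoint, so any hitting set needs a separate point for each — at least 4. Hence 4 is optimal.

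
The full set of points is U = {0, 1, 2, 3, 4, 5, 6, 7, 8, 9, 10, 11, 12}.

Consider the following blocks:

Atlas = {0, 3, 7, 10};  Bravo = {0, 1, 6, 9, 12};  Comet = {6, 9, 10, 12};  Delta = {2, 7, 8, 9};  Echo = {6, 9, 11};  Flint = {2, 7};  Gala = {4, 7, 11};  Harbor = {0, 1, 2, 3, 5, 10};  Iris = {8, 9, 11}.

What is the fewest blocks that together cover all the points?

Comet and Delta and Gala and Harbor together: Comet ∪ Delta ∪ Gala ∪ Harbor = {0, 1, 2, 3, 4, 5, 6, 7, 8, 9, 10, 11, 12} — every point is covered.
Only Harbor contains 5, so Harbor is forced; the remaining 7 points need at least 3 more blocks (each remaining block adds at most 3) — so at least 4 blocks are needed, and 4 is optimal.

4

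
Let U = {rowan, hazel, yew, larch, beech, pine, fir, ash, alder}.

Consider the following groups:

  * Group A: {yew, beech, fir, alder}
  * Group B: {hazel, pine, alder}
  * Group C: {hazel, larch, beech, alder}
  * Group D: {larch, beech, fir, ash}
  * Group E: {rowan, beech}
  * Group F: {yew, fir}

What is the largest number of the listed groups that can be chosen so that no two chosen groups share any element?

3

B, E, F are pairwise disjoint (B={hazel,pine,alder}; E={rowan,beech}; F={yew,fir}).
Every remaining group overlaps one of these, and no 4 of the listed groups are pairwise disjoint, so 3 is the maximum.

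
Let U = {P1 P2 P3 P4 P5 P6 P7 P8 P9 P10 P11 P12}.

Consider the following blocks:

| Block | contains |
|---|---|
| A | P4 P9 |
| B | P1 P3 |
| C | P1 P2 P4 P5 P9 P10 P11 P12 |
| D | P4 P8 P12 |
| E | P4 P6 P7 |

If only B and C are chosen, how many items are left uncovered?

3

Union of B, C = {P1, P2, P3, P4, P5, P9, P10, P11, P12}.
Not covered: P6, P7, P8 — 3 items.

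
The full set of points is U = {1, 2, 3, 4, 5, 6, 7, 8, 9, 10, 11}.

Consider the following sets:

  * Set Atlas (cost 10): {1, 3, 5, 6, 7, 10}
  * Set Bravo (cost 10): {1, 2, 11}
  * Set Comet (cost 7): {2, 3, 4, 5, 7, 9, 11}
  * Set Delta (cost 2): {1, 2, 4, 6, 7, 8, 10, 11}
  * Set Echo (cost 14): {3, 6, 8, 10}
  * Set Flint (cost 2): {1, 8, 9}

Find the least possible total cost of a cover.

Comet, Delta together cover every point (Comet ∪ Delta = {1, 2, 3, 4, 5, 6, 7, 8, 9, 10, 11}); total cost 7 + 2 = 9.
The greedy pick Delta, Flint, Comet costs 11; no covering selection beats 9.

9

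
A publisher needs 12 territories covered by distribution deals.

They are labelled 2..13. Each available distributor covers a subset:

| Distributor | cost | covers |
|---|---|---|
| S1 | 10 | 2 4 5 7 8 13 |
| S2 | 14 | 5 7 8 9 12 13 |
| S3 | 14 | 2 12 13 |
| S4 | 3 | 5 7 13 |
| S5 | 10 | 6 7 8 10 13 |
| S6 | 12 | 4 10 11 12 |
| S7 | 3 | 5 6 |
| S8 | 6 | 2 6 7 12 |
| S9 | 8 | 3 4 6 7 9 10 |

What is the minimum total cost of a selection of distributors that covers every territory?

30

S1, S6, S9 together cover every territory (S1 ∪ S6 ∪ S9 = {2, 3, 4, 5, 6, 7, 8, 9, 10, 11, 12, 13}); total cost 10 + 12 + 8 = 30.
The greedy pick S4, S9, S8, S1, S6 costs 39; no covering selection beats 30.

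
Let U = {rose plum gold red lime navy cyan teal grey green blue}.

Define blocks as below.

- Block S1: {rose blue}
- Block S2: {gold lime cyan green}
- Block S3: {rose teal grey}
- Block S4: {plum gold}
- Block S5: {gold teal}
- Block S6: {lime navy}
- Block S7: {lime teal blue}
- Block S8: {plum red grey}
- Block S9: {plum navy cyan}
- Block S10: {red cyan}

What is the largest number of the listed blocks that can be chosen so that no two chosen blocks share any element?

4

S1, S4, S6, S10 are pairwise disjoint (S1={rose,blue}; S4={plum,gold}; S6={lime,navy}; S10={red,cyan}).
Every remaining block overlaps one of these, and no 5 of the listed blocks are pairwise disjoint, so 4 is the maximum.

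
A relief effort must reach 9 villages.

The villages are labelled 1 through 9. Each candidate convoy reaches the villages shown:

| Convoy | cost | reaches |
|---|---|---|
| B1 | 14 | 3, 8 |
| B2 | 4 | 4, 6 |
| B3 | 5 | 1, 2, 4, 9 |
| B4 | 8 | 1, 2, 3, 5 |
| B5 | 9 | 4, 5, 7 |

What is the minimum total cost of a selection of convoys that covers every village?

B1, B2, B3, B5 together cover every village (B1 ∪ B2 ∪ B3 ∪ B5 = {1, 2, 3, 4, 5, 6, 7, 8, 9}); total cost 14 + 4 + 5 + 9 = 32.
The greedy pick B3, B2, B4, B5, B1 costs 40; no covering selection beats 32.

32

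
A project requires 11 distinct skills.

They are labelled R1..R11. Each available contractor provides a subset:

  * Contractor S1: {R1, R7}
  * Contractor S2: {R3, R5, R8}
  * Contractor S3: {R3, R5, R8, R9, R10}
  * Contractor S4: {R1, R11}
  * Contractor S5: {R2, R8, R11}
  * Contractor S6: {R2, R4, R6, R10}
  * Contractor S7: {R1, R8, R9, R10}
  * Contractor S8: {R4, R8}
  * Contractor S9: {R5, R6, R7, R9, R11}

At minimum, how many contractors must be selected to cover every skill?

Take {S2, S4, S6, S9}. Their union is {R1, R2, R3, R4, R5, R6, R7, R8, R9, R10, R11}, which is all 11 skills.
No 3 of the 9 contractors cover everything (all 84 combinations miss at least one skill), so 4 is optimal.

4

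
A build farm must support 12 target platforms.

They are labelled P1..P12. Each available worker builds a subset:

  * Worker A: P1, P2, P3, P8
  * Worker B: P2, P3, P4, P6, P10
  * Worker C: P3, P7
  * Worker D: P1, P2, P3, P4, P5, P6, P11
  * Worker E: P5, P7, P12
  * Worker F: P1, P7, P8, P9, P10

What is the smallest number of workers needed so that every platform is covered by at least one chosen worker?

3

Take {D, E, F}. Their union is {P1, P2, P3, P4, P5, P6, P7, P8, P9, P10, P11, P12}, which is all 12 platforms.
Only F contains P9, so F is forced; the remaining 7 platforms need at least 2 more workers (each remaining worker adds at most 6) — so at least 3 workers are needed, and 3 is optimal.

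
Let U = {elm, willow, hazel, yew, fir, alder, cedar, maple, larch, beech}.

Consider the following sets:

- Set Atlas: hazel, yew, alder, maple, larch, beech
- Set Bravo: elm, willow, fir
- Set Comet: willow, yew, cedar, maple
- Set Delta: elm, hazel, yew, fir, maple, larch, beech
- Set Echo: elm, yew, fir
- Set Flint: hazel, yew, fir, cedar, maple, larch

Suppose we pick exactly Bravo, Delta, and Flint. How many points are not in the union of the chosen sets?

Union of Bravo, Delta, Flint = {elm, willow, hazel, yew, fir, cedar, maple, larch, beech}.
Not covered: alder — 1 point.

1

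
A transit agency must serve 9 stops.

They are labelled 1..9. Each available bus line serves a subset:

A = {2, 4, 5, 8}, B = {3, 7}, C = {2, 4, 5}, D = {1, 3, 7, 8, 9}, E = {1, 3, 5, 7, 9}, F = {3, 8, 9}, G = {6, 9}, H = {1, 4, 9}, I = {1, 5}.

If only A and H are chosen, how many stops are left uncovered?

3

Union of A, H = {1, 2, 4, 5, 8, 9}.
Not covered: 3, 6, 7 — 3 stops.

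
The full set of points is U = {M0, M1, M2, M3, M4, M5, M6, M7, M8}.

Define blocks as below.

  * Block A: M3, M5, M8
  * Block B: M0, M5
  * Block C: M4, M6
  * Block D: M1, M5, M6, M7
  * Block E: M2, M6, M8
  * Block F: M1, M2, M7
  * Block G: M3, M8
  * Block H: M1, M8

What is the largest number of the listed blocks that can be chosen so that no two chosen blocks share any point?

4

B, C, F, G are pairwise disjoint (B={M0,M5}; C={M4,M6}; F={M1,M2,M7}; G={M3,M8}).
Every remaining block overlaps one of these, and no 5 of the listed blocks are pairwise disjoint, so 4 is the maximum.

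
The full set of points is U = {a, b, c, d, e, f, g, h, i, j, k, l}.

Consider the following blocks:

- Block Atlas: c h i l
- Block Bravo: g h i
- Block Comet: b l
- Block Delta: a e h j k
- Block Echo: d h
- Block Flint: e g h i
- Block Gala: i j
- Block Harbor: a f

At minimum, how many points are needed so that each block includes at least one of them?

4

Take T = {a, b, d, i}. Each listed block contains at least one of these, so T is a hitting set of size 4.
The blocks Comet, Echo, Gala, Harbor are pairwise disjoint, so any hitting set needs a separate point for each — at least 4. Hence 4 is optimal.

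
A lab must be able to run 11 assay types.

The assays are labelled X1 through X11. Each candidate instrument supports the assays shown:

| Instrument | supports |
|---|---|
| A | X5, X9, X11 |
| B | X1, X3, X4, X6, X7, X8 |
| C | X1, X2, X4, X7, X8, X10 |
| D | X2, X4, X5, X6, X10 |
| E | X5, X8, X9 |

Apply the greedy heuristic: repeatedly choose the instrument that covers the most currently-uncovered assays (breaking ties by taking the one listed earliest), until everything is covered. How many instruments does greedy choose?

3

Greedy: pick B (covers 6 new) → pick A (covers 3 new) → pick C (covers 2 new). Total picks: 3.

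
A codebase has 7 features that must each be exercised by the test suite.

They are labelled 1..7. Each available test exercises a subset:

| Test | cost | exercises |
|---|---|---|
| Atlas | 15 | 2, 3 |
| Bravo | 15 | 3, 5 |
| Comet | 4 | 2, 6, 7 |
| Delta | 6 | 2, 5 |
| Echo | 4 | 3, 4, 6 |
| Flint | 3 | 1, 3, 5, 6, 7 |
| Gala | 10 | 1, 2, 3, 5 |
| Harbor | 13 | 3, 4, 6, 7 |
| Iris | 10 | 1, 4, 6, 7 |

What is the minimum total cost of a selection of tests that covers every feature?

Comet, Echo, Flint together cover every feature (Comet ∪ Echo ∪ Flint = {1, 2, 3, 4, 5, 6, 7}); total cost 4 + 4 + 3 = 11.
No covering selection has total cost below 11.

11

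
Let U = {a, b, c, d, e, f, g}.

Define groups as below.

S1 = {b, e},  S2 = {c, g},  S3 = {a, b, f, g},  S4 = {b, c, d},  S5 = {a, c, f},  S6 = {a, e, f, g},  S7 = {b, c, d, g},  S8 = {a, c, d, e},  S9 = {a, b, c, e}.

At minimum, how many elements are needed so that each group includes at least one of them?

3

H = {b, c, f} meets every group (each contains at least one member of H), and |H| = 3.
No choice of 2 elements meets every group, so 3 is the minimum.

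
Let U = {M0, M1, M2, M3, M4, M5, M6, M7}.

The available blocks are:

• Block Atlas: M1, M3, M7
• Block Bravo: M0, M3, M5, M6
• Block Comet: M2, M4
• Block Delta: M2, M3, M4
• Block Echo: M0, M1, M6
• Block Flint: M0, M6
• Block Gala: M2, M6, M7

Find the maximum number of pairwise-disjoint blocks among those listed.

3

Atlas, Comet, Flint are pairwise disjoint (Atlas={M1,M3,M7}; Comet={M2,M4}; Flint={M0,M6}).
Every remaining block overlaps one of these, and no 4 of the listed blocks are pairwise disjoint, so 3 is the maximum.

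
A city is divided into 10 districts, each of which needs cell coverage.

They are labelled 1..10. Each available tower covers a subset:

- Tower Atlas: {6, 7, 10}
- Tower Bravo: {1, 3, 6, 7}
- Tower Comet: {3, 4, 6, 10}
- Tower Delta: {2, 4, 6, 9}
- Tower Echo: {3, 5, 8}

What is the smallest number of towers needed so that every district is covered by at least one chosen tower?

Bravo and Comet and Delta and Echo together: Bravo ∪ Comet ∪ Delta ∪ Echo = {1, 2, 3, 4, 5, 6, 7, 8, 9, 10} — every district is covered.
No 3 of the 5 towers cover everything (all 10 combinations miss at least one district), so 4 is optimal.

4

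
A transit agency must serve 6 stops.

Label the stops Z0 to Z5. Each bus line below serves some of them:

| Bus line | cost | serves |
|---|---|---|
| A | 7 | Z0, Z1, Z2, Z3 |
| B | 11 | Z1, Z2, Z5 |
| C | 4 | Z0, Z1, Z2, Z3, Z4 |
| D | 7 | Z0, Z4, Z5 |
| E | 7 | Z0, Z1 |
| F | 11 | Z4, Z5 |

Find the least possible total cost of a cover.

C, D together cover every stop (C ∪ D = {Z0, Z1, Z2, Z3, Z4, Z5}); total cost 4 + 7 = 11.
No covering selection has total cost below 11.

11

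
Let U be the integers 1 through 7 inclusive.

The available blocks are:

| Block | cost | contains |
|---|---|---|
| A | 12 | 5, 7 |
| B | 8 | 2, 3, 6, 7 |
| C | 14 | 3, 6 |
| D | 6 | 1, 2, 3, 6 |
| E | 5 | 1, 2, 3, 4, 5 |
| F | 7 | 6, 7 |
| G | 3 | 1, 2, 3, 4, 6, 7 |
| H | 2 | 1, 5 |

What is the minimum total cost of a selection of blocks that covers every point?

G, H together cover every point (G ∪ H = {1, 2, 3, 4, 5, 6, 7}); total cost 3 + 2 = 5.
No covering selection has total cost below 5.

5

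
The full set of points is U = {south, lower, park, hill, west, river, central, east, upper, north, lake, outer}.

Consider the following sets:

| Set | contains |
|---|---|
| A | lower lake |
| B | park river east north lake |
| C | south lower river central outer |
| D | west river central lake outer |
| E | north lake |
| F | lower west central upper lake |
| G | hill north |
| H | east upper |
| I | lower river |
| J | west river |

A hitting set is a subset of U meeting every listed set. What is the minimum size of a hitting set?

4

T = {river, upper, north, lake} meets every set (each contains at least one member of T), and |T| = 4.
The sets A, G, H, J are pairwise disjoint, so any hitting set needs a separate point for each — at least 4. Hence 4 is optimal.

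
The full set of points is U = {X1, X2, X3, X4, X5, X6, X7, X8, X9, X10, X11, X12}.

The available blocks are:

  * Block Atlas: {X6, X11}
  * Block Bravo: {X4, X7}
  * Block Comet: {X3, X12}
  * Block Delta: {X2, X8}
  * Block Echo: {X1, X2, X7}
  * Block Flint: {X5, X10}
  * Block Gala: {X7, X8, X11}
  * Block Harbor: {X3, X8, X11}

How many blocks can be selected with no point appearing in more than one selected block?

5

Atlas, Bravo, Comet, Delta, Flint are pairwise disjoint (Atlas={X6,X11}; Bravo={X4,X7}; Comet={X3,X12}; Delta={X2,X8}; Flint={X5,X10}).
Every remaining block overlaps one of these, and no 6 of the listed blocks are pairwise disjoint, so 5 is the maximum.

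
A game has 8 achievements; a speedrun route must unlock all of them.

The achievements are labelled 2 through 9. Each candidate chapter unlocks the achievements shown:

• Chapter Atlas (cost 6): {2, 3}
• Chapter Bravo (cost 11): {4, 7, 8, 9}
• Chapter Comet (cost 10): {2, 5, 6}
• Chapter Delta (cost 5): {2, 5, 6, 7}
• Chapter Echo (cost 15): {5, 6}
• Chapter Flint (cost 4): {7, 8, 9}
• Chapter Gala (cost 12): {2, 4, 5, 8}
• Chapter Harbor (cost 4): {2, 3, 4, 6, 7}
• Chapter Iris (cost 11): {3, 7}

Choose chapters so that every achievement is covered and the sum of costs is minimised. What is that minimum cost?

13

Delta, Flint, Harbor together cover every achievement (Delta ∪ Flint ∪ Harbor = {2, 3, 4, 5, 6, 7, 8, 9}); total cost 5 + 4 + 4 = 13.
No covering selection has total cost below 13.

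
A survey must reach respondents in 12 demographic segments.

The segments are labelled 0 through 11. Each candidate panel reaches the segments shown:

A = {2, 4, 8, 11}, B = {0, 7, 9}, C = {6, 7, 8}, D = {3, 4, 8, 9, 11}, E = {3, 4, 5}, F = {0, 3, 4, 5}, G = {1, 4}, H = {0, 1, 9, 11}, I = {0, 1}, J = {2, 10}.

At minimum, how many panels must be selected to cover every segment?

4

C and E and H and J together: C ∪ E ∪ H ∪ J = {0, 1, 2, 3, 4, 5, 6, 7, 8, 9, 10, 11} — every segment is covered.
Only C contains 6, so C is forced; the remaining 9 segments need at least 3 more panels (each remaining panel adds at most 4) — so at least 4 panels are needed, and 4 is optimal.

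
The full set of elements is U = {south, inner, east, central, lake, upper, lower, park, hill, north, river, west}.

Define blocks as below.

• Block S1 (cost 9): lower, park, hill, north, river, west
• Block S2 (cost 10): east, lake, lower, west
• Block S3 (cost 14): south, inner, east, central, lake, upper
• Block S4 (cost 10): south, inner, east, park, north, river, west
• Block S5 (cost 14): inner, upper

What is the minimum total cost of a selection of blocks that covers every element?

S1, S3 together cover every element (S1 ∪ S3 = {south, inner, east, central, lake, upper, lower, park, hill, north, river, west}); total cost 9 + 14 = 23.
The greedy pick S4, S1, S3 costs 33; no covering selection beats 23.

23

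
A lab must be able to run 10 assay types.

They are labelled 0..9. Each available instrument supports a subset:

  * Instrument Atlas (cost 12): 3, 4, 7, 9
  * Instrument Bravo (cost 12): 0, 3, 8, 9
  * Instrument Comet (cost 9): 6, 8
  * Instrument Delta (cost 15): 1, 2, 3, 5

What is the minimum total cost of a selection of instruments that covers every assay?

Atlas, Bravo, Comet, Delta together cover every assay (Atlas ∪ Bravo ∪ Comet ∪ Delta = {0, 1, 2, 3, 4, 5, 6, 7, 8, 9}); total cost 12 + 12 + 9 + 15 = 48.
No covering selection has total cost below 48.

48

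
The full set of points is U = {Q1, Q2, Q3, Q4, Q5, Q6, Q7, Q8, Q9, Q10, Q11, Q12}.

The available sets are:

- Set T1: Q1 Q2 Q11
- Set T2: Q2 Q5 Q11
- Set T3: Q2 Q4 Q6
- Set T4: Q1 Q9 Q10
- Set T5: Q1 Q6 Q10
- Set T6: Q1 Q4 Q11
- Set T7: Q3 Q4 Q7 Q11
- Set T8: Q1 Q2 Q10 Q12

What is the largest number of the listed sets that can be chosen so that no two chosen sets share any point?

T2, T4 are pairwise disjoint (T2={Q2,Q5,Q11}; T4={Q1,Q9,Q10}).
Every remaining set overlaps one of these, and no 3 of the listed sets are pairwise disjoint, so 2 is the maximum.

2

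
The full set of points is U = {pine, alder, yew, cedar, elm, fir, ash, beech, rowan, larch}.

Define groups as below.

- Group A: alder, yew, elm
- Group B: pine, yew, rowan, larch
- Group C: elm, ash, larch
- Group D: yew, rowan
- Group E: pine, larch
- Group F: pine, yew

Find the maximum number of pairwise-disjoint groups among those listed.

C, D are pairwise disjoint (C={elm,ash,larch}; D={yew,rowan}).
Every remaining group overlaps one of these, and no 3 of the listed groups are pairwise disjoint, so 2 is the maximum.

2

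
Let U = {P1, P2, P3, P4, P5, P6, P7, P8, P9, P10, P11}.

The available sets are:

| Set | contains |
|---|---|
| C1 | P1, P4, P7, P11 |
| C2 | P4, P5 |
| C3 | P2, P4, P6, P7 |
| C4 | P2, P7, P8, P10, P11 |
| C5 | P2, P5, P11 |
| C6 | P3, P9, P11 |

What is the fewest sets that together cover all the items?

C1 and C3 and C4 and C5 and C6 together: C1 ∪ C3 ∪ C4 ∪ C5 ∪ C6 = {P1, P2, P3, P4, P5, P6, P7, P8, P9, P10, P11} — every item is covered.
No 4 of the 6 sets cover everything (all 15 combinations miss at least one item), so 5 is optimal.

5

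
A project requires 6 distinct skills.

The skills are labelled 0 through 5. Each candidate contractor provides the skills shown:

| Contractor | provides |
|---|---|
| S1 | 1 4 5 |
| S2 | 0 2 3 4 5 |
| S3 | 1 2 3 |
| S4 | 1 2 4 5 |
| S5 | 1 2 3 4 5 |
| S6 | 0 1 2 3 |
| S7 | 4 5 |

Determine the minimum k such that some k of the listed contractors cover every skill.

S4 and S6 together: S4 ∪ S6 = {0, 1, 2, 3, 4, 5} — every skill is covered.
No single contractor has all 6 skills (the largest, S2, has 5), so 2 is optimal.

2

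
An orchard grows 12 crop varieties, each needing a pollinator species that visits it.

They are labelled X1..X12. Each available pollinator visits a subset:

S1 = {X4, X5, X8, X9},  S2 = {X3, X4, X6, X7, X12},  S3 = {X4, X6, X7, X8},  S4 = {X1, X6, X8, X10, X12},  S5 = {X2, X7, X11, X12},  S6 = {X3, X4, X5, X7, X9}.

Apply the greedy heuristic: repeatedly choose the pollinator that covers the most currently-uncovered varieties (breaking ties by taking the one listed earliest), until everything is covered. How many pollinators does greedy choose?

Greedy: pick S2 (covers 5 new) → pick S1 (covers 3 new) → pick S4 (covers 2 new) → pick S5 (covers 2 new). Total picks: 4.
(The true minimum cover uses only 3 pollinators, so greedy is not optimal here.)

4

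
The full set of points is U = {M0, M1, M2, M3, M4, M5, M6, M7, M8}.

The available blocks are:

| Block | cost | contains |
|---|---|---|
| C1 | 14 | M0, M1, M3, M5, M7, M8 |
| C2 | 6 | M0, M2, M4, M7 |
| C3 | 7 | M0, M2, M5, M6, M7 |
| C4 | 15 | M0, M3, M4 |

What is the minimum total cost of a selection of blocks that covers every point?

C1, C2, C3 together cover every point (C1 ∪ C2 ∪ C3 = {M0, M1, M2, M3, M4, M5, M6, M7, M8}); total cost 14 + 6 + 7 = 27.
No covering selection has total cost below 27.

27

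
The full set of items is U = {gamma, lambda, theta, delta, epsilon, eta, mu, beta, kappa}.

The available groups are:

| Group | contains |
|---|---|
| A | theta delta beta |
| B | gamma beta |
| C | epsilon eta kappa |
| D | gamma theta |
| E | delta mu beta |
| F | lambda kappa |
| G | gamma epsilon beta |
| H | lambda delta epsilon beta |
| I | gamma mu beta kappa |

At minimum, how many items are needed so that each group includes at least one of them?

3

T = {gamma, beta, kappa} meets every group (each contains at least one member of T), and |T| = 3.
The groups D, E, F are pairwise disjoint, so any hitting set needs a separate item for each — at least 3. Hence 3 is optimal.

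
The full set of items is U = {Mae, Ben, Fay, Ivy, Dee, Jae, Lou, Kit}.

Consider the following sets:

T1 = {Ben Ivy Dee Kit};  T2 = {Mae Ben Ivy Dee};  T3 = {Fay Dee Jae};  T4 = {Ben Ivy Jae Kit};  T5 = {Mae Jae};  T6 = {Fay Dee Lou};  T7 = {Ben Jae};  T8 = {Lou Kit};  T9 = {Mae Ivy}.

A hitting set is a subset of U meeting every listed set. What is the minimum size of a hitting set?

H = {Ivy, Jae, Lou} meets every set (each contains at least one member of H), and |H| = 3.
The sets T3, T8, T9 are pairwise disjoint, so any hitting set needs a separate item for each — at least 3. Hence 3 is optimal.

3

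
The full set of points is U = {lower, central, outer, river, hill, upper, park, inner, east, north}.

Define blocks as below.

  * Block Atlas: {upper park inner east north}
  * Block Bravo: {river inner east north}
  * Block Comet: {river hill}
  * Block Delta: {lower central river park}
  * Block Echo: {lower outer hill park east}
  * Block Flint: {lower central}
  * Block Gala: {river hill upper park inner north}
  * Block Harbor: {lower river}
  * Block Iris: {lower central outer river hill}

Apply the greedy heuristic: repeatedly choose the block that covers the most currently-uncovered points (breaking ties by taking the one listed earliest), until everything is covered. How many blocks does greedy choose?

3

Greedy: pick Gala (covers 6 new) → pick Echo (covers 3 new) → pick Delta (covers 1 new). Total picks: 3.
(The true minimum cover uses only 2 blocks, so greedy is not optimal here.)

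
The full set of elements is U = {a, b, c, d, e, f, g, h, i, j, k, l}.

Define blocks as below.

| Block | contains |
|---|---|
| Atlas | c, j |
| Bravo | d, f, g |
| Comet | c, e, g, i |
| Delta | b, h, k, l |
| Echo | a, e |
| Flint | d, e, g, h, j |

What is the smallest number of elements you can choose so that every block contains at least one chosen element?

Take T = {c, d, e, k}. Each listed block contains at least one of these, so T is a hitting set of size 4.
The blocks Atlas, Bravo, Delta, Echo are pairwise disjoint, so any hitting set needs a separate element for each — at least 4. Hence 4 is optimal.

4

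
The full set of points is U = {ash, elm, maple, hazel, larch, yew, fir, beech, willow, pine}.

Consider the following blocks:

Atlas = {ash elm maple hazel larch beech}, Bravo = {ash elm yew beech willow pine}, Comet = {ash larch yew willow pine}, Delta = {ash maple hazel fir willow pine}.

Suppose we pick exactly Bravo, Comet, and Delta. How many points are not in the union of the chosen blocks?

0

Union of Bravo, Comet, Delta = {ash, elm, maple, hazel, larch, yew, fir, beech, willow, pine} — that's every point, so 0 are uncovered.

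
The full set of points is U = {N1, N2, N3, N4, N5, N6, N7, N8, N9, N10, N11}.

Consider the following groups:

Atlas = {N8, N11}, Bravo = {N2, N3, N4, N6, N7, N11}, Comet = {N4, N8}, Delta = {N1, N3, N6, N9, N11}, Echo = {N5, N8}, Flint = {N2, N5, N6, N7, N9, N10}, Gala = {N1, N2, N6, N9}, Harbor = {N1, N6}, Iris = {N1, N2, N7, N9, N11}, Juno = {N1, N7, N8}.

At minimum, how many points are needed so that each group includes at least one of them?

3

H = {N6, N8, N9} meets every group (each contains at least one member of H), and |H| = 3.
No choice of 2 points meets every group, so 3 is the minimum.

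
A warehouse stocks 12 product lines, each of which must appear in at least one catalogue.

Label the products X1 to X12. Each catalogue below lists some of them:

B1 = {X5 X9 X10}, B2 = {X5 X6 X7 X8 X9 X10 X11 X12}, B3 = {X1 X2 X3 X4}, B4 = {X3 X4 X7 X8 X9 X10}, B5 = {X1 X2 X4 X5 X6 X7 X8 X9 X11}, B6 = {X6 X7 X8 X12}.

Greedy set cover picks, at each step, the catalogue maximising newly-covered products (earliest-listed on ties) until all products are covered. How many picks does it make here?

Greedy: pick B5 (covers 9 new) → pick B2 (covers 2 new) → pick B3 (covers 1 new). Total picks: 3.
(The true minimum cover uses only 2 catalogues, so greedy is not optimal here.)

3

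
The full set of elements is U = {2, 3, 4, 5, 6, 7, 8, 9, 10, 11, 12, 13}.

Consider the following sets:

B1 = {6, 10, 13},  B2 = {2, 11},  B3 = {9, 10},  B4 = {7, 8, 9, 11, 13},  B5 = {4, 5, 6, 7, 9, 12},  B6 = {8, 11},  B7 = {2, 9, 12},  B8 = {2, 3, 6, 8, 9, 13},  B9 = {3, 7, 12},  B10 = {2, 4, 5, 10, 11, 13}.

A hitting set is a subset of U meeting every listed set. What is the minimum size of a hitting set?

Take H = {10, 11, 12, 13}. Each listed set contains at least one of these, so H is a hitting set of size 4.
No choice of 3 elements meets every set, so 4 is the minimum.

4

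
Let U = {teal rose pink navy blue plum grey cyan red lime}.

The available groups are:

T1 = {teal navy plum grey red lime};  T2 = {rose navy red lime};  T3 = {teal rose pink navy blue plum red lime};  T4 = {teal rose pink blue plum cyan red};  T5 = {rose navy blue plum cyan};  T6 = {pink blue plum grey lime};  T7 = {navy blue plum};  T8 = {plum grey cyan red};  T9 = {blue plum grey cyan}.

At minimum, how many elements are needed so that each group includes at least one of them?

2

The 2 elements {navy, plum} hit every group.
The groups T2, T9 are pairwise disjoint, so any hitting set needs a separate element for each — at least 2. Hence 2 is optimal.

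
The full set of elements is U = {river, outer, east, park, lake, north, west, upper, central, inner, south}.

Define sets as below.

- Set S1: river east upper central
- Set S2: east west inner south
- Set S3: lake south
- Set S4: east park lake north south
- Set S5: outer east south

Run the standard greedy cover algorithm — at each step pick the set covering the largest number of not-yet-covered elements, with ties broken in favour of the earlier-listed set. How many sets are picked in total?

Greedy: pick S4 (covers 5 new) → pick S1 (covers 3 new) → pick S2 (covers 2 new) → pick S5 (covers 1 new). Total picks: 4.

4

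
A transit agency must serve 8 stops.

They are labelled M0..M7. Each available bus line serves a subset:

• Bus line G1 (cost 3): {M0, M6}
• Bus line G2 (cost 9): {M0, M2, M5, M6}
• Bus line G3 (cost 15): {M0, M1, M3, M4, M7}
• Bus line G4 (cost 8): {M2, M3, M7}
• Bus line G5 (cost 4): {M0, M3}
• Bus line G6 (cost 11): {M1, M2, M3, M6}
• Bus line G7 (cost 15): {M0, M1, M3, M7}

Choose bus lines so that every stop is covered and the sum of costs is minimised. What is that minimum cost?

G2, G3 together cover every stop (G2 ∪ G3 = {M0, M1, M2, M3, M4, M5, M6, M7}); total cost 9 + 15 = 24.
The greedy pick G1, G4, G3, G2 costs 35; no covering selection beats 24.

24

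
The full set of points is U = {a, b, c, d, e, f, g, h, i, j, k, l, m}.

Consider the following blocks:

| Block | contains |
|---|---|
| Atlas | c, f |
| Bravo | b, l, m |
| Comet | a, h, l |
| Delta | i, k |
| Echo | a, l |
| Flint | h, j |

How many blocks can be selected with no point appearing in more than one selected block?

Atlas, Bravo, Delta, Flint are pairwise disjoint (Atlas={c,f}; Bravo={b,l,m}; Delta={i,k}; Flint={h,j}).
Every remaining block overlaps one of these, and no 5 of the listed blocks are pairwise disjoint, so 4 is the maximum.

4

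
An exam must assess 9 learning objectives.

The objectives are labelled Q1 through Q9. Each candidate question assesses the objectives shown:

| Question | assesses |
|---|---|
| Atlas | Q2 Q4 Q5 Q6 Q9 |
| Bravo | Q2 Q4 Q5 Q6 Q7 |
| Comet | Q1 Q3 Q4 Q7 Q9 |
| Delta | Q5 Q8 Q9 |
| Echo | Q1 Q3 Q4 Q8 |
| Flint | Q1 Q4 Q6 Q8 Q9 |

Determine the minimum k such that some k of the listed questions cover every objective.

3

Take {Bravo, Comet, Flint}. Their union is {Q1, Q2, Q3, Q4, Q5, Q6, Q7, Q8, Q9}, which is all 9 objectives.
No 2 of the 6 questions cover everything (all 15 combinations miss at least one objective), so 3 is optimal.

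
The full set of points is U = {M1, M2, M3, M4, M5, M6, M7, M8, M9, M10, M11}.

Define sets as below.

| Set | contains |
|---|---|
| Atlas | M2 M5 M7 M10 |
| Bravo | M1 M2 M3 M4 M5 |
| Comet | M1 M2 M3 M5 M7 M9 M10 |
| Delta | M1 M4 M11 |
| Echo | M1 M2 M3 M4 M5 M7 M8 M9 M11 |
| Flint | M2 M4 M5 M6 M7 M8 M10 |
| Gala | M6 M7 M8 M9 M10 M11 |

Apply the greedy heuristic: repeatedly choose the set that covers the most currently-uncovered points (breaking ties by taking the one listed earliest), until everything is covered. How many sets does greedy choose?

2

Greedy: pick Echo (covers 9 new) → pick Flint (covers 2 new). Total picks: 2.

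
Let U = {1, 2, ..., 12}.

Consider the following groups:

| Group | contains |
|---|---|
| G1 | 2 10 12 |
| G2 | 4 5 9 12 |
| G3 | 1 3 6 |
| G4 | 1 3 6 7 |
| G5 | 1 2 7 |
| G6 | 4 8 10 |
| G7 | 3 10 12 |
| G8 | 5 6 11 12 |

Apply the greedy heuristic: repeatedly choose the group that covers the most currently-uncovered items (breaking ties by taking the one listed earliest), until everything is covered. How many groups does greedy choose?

Greedy: pick G2 (covers 4 new) → pick G4 (covers 4 new) → pick G1 (covers 2 new) → pick G6 (covers 1 new) → pick G8 (covers 1 new). Total picks: 5.

5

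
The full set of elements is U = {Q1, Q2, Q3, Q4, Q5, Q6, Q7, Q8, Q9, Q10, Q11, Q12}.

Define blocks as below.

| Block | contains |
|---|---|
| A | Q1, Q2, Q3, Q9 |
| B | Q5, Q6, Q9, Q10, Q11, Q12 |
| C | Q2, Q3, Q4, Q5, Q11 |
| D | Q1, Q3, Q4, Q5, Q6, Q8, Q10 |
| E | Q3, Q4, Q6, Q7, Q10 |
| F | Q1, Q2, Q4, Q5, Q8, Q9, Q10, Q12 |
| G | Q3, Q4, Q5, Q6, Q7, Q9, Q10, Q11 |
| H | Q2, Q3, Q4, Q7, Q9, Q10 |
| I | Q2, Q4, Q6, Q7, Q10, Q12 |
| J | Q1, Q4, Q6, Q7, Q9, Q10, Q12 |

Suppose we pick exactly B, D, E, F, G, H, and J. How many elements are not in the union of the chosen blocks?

0

Union of B, D, E, F, G, H, J = {Q1, Q2, Q3, Q4, Q5, Q6, Q7, Q8, Q9, Q10, Q11, Q12} — that's every element, so 0 are uncovered.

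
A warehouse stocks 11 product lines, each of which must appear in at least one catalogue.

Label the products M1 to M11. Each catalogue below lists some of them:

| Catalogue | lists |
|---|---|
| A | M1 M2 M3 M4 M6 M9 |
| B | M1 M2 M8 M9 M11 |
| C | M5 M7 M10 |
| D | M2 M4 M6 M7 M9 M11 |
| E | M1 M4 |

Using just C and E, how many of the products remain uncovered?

Union of C, E = {M1, M4, M5, M7, M10}.
Not covered: M2, M3, M6, M8, M9, M11 — 6 products.

6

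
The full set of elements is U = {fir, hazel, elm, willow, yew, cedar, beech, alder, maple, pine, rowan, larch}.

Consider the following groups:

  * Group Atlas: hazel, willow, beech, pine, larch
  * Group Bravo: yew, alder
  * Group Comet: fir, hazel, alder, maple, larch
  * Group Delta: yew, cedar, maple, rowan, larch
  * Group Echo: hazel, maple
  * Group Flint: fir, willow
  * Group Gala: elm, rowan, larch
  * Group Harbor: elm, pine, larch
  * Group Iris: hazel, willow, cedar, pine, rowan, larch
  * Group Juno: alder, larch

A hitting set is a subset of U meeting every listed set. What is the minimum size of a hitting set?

The 4 elements {willow, yew, maple, larch} hit every group.
The groups Bravo, Echo, Flint, Gala are pairwise disjoint, so any hitting set needs a separate element for each — at least 4. Hence 4 is optimal.

4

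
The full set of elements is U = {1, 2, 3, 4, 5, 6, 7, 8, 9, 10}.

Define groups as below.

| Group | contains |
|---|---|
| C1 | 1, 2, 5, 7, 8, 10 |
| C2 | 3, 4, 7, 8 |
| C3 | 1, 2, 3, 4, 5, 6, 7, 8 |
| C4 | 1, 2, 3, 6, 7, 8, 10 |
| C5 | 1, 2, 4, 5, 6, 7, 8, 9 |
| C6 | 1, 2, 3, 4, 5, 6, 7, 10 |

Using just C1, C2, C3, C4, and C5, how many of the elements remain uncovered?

Union of C1, C2, C3, C4, C5 = {1, 2, 3, 4, 5, 6, 7, 8, 9, 10} — that's every element, so 0 are uncovered.

0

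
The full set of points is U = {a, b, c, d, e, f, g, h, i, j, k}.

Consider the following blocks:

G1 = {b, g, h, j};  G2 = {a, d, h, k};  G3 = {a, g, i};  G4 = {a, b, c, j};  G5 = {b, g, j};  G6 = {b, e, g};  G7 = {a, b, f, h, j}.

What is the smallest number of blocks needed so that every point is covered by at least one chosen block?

Take {G2, G3, G4, G6, G7}. Their union is {a, b, c, d, e, f, g, h, i, j, k}, which is all 11 points.
No 4 of the 7 blocks cover everything (all 35 combinations miss at least one point), so 5 is optimal.

5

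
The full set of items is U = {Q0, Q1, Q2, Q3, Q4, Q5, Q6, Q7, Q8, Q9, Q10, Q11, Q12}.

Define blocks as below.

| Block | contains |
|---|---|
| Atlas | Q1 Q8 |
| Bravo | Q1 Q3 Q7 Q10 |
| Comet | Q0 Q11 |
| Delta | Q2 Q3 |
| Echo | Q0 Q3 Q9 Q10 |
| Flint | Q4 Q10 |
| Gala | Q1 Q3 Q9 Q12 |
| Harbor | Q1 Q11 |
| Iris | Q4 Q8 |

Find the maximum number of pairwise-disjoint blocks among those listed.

4

Atlas, Comet, Delta, Flint are pairwise disjoint (Atlas={Q1,Q8}; Comet={Q0,Q11}; Delta={Q2,Q3}; Flint={Q4,Q10}).
Every remaining block overlaps one of these, and no 5 of the listed blocks are pairwise disjoint, so 4 is the maximum.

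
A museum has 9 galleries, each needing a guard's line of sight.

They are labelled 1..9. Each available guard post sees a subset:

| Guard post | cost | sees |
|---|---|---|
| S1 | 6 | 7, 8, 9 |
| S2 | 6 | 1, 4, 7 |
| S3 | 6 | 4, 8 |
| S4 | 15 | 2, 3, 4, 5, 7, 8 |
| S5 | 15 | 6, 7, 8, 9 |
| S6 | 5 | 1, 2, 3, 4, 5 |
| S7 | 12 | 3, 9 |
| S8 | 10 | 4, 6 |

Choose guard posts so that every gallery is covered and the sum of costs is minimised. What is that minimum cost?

20

S5, S6 together cover every gallery (S5 ∪ S6 = {1, 2, 3, 4, 5, 6, 7, 8, 9}); total cost 15 + 5 = 20.
The greedy pick S6, S1, S8 costs 21; no covering selection beats 20.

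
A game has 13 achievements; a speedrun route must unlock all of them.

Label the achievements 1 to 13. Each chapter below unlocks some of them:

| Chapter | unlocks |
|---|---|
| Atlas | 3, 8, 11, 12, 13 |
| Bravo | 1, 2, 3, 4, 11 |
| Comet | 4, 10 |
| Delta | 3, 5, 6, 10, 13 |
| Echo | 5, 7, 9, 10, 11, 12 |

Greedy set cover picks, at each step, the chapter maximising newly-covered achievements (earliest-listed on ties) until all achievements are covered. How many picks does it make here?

Greedy: pick Echo (covers 6 new) → pick Bravo (covers 4 new) → pick Atlas (covers 2 new) → pick Delta (covers 1 new). Total picks: 4.

4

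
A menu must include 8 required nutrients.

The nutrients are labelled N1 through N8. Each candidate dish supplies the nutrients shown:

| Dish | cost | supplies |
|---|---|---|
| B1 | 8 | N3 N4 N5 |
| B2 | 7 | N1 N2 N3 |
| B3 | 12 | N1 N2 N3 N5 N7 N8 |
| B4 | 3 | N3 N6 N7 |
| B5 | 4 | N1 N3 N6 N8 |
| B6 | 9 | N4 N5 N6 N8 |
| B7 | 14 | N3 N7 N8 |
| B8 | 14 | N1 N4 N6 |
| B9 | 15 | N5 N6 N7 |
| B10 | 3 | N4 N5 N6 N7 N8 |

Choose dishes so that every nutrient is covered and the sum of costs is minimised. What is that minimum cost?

10

B2, B10 together cover every nutrient (B2 ∪ B10 = {N1, N2, N3, N4, N5, N6, N7, N8}); total cost 7 + 3 = 10.
The greedy pick B10, B5, B2 costs 14; no covering selection beats 10.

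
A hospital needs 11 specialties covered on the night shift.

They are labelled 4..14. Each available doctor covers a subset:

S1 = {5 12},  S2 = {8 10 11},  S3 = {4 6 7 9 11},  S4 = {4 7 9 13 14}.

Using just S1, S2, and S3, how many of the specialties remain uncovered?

2

Union of S1, S2, S3 = {4, 5, 6, 7, 8, 9, 10, 11, 12}.
Not covered: 13, 14 — 2 specialties.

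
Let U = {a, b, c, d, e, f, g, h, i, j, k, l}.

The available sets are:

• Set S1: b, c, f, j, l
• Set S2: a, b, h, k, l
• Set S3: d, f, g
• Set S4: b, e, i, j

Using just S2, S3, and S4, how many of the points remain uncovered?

1

Union of S2, S3, S4 = {a, b, d, e, f, g, h, i, j, k, l}.
Not covered: c — 1 point.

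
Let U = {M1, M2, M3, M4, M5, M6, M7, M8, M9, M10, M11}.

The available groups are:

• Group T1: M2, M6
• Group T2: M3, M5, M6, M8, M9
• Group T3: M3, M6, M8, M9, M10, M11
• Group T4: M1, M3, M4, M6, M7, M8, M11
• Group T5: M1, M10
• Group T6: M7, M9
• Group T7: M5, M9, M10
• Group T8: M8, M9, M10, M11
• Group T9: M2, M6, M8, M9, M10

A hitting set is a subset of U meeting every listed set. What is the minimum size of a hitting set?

3

Take H = {M6, M9, M10}. Each listed group contains at least one of these, so H is a hitting set of size 3.
The groups T1, T5, T6 are pairwise disjoint, so any hitting set needs a separate element for each — at least 3. Hence 3 is optimal.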